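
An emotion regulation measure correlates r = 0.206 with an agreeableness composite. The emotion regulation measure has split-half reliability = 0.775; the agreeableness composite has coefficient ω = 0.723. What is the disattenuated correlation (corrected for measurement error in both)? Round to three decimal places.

r_true = r_obs / √(r_xx · r_yy) = 0.206 / √(0.775 × 0.723) = 0.206 / √0.560325 = 0.206 / 0.7485 ≈ 0.275.

0.275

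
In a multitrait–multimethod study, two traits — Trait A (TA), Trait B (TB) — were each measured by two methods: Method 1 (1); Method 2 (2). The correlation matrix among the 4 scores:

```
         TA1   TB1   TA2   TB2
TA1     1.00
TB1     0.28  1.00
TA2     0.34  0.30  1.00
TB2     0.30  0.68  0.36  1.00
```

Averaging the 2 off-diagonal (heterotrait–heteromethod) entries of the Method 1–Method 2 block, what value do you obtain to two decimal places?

0.30

HTHM values (method 1 × method 2): 0.30, 0.30; mean = 0.60/2 = 0.30.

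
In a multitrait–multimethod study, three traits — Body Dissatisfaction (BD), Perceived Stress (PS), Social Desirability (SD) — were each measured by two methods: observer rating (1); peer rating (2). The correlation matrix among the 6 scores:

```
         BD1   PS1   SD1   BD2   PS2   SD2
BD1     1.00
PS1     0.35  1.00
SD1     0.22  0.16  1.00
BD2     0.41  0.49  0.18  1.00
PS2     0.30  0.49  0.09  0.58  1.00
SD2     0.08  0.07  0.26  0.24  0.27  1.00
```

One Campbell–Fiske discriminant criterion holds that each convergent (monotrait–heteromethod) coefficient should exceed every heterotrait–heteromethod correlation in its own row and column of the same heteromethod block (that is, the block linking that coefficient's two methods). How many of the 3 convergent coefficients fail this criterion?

2

Each convergent coefficient versus the relevant comparison correlations:
BD (methods 1·2): 0.41 vs {0.30, 0.49, 0.08, 0.18} → fail.
PS (methods 1·2): 0.49 vs {0.49, 0.30, 0.07, 0.09} → fail.
SD (methods 1·2): 0.26 vs {0.18, 0.08, 0.09, 0.07} → pass.
2 of 3 fail.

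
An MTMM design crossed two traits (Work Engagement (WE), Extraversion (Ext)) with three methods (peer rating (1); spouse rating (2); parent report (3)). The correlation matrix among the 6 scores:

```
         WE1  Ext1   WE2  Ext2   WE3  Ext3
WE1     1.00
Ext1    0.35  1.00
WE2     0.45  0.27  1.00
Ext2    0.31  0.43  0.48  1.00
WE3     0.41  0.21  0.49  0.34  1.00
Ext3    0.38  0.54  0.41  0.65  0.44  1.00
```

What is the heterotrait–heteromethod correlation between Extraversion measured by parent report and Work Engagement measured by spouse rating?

Different traits and methods: r(Ext3, WE2) = 0.41.

0.41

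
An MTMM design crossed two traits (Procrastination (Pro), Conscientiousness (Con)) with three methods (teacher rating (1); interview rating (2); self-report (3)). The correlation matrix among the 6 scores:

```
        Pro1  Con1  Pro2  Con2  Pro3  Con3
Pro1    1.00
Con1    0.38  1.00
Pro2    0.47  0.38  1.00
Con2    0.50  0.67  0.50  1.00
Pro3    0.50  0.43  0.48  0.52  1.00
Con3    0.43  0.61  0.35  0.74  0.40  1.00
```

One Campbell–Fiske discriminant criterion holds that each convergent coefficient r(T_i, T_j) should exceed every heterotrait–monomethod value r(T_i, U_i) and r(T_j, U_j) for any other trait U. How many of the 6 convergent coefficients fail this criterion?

Each convergent coefficient versus the relevant comparison correlations:
Pro (methods 1·2): 0.47 vs {0.38, 0.50} → fail.
Pro (methods 1·3): 0.50 vs {0.38, 0.40} → pass.
Pro (methods 2·3): 0.48 vs {0.50, 0.40} → fail.
Con (methods 1·2): 0.67 vs {0.38, 0.50} → pass.
Con (methods 1·3): 0.61 vs {0.38, 0.40} → pass.
Con (methods 2·3): 0.74 vs {0.50, 0.40} → pass.
2 of 6 fail.

2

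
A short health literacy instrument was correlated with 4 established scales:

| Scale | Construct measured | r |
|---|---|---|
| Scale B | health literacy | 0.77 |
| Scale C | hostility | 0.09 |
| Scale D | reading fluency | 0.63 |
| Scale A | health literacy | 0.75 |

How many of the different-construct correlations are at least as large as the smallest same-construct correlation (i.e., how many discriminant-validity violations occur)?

Convergent (same construct = health literacy): Scale B, Scale A.
Smallest convergent = 0.75. Discriminant values: 0.09, 0.63; count ≥ 0.75 → 0.

0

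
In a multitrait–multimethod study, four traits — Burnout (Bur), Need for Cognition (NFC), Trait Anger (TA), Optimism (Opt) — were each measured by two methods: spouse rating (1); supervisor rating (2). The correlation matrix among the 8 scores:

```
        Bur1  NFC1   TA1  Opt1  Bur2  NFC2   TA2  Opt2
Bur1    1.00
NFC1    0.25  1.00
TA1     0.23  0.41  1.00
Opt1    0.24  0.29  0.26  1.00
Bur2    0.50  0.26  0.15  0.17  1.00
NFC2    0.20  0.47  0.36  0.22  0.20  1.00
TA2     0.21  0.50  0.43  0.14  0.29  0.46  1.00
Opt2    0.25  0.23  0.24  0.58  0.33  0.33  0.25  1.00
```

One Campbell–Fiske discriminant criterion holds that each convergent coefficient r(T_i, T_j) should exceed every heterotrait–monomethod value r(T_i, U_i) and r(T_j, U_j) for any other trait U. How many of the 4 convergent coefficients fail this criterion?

Checking each validity diagonal entry against its comparison values:
Bur (methods 1·2): 0.50 vs {0.25, 0.20, 0.23, 0.29, 0.24, 0.33} → pass.
NFC (methods 1·2): 0.47 vs {0.25, 0.20, 0.41, 0.46, 0.29, 0.33} → pass.
TA (methods 1·2): 0.43 vs {0.23, 0.29, 0.41, 0.46, 0.26, 0.25} → fail.
Opt (methods 1·2): 0.58 vs {0.24, 0.33, 0.29, 0.33, 0.26, 0.25} → pass.
1 of 4 fail.

1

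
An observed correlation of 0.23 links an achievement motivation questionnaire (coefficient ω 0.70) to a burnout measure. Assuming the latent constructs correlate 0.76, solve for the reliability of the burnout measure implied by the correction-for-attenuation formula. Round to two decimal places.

r_true = r_obs / √(r_xx · r_yy) ⇒ 0.76 = 0.23 / √(0.70 · r_yy).
√(0.70 · r_yy) = 0.23 / 0.76 = 0.3026; 0.70 · r_yy = 0.0916; r_yy = 0.0916 / 0.70 ≈ 0.13.

0.13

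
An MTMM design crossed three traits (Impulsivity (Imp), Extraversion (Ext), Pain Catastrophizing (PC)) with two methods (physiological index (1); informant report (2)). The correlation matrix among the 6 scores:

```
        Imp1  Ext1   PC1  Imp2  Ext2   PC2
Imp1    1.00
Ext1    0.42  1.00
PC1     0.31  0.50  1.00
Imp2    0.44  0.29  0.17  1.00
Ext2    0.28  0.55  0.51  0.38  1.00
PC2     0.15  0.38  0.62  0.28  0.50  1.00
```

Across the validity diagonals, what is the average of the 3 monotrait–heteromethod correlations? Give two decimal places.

Convergent values: 0.44, 0.55, 0.62; mean = 1.61/3 = 0.54.

0.54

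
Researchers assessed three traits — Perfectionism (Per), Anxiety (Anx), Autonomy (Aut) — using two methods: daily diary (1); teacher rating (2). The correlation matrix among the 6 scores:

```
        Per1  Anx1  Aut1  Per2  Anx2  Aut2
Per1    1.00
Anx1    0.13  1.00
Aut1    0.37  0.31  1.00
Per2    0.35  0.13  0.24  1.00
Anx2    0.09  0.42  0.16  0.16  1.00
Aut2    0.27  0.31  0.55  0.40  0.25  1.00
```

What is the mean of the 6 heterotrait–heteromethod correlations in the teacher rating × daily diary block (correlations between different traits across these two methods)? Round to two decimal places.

HTHM values (method 2 × method 1): 0.13, 0.24, 0.09, 0.16, 0.27, 0.31; mean = 1.20/6 = 0.20.

0.20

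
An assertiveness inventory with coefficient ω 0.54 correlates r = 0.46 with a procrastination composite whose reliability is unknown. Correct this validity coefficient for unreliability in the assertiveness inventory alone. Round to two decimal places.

0.63

Single correction: r_c = r_obs / √r_xx = 0.46 / √0.54 = 0.46 / 0.7348 ≈ 0.63.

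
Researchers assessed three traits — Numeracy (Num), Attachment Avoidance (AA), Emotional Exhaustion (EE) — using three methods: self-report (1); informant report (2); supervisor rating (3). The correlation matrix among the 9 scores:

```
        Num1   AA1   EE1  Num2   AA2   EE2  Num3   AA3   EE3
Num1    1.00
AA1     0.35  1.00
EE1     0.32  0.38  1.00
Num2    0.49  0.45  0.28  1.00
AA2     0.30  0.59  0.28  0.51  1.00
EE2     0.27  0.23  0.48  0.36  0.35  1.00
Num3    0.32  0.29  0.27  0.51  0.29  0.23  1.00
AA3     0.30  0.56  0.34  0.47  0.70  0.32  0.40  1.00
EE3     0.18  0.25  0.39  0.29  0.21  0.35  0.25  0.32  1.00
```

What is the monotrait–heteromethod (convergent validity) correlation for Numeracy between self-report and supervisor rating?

Same trait (Num), different methods: r(Num1, Num3) = 0.32.

0.32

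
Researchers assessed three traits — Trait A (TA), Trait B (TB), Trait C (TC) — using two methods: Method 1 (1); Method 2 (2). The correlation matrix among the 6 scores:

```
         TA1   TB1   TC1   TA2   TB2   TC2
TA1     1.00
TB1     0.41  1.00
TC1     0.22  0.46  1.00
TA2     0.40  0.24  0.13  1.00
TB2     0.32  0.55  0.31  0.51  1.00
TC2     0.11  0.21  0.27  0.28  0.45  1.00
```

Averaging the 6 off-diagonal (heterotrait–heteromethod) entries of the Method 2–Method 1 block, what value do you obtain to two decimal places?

HTHM values (method 2 × method 1): 0.24, 0.13, 0.32, 0.31, 0.11, 0.21; mean = 1.32/6 = 0.22.

0.22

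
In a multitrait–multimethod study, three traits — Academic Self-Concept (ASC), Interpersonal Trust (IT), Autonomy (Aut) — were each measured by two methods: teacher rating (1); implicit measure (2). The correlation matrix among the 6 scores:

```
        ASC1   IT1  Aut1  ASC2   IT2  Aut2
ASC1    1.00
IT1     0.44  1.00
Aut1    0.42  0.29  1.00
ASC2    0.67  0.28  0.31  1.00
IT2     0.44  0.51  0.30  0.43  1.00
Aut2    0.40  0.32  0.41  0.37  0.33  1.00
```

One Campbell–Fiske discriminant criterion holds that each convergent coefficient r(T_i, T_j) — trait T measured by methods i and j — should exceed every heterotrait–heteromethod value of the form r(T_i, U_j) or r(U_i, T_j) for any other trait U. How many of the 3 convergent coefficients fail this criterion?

0

Checking each validity diagonal entry against its comparison values:
ASC (methods 1·2): 0.67 vs {0.44, 0.28, 0.40, 0.31} → pass.
IT (methods 1·2): 0.51 vs {0.28, 0.44, 0.32, 0.30} → pass.
Aut (methods 1·2): 0.41 vs {0.31, 0.40, 0.30, 0.32} → pass.
0 of 3 fail.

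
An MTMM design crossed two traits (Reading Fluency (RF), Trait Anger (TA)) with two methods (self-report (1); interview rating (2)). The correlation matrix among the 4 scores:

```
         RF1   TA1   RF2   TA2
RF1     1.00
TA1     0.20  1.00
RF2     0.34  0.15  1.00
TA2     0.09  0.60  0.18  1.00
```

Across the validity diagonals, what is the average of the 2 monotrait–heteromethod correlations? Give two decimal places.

Convergent values: 0.34, 0.60; mean = 0.94/2 = 0.47.

0.47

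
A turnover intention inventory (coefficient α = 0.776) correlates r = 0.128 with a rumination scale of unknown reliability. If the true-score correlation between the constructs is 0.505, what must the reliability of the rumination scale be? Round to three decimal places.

0.083

r_true = r_obs / √(r_xx · r_yy) ⇒ 0.505 = 0.128 / √(0.776 · r_yy).
√(0.776 · r_yy) = 0.128 / 0.505 = 0.2535; 0.776 · r_yy = 0.0643; r_yy = 0.0643 / 0.776 ≈ 0.083.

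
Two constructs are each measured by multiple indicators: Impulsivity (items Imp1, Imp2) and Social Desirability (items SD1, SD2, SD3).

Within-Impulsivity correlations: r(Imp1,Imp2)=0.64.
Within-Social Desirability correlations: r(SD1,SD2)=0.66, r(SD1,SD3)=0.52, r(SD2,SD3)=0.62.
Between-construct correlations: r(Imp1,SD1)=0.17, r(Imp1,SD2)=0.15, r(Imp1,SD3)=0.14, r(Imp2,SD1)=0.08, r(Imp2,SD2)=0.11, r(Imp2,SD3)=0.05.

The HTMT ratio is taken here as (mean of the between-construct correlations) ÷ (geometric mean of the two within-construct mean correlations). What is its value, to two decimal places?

Between-construct mean = 0.70/6 = 0.1167.
Mean within-Imp = 0.64/1 = 0.6400; mean within-SD = 1.80/3 = 0.6000.
Geometric mean = √(0.6400 × 0.6000) = 0.6197.
HTMT = 0.1167 / 0.6197 = 0.19.

0.19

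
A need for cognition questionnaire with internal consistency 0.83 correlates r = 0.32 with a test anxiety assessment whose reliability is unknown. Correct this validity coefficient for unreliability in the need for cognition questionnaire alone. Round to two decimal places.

Single correction: r_c = r_obs / √r_xx = 0.32 / √0.83 = 0.32 / 0.9110 ≈ 0.35.

0.35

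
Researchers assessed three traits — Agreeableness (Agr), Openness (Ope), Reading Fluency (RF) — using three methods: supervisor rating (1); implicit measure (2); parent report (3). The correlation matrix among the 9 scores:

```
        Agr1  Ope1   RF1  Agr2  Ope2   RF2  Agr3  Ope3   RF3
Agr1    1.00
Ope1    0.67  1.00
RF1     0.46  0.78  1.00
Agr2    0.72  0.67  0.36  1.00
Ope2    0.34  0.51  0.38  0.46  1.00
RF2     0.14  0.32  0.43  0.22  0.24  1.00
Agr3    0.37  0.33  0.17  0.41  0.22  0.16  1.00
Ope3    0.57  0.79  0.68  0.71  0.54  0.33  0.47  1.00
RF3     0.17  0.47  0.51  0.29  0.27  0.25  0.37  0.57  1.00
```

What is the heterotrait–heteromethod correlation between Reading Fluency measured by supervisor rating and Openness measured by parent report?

Different traits and methods: r(RF1, Ope3) = 0.68.

0.68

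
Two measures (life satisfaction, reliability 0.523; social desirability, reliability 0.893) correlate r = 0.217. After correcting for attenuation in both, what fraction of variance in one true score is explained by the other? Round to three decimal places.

0.101

Disattenuated r = 0.217 / √(0.523 × 0.893) = 0.217 / 0.6834 = 0.3175.
Shared true-score variance = 0.3175² = 0.1008 ≈ 0.101.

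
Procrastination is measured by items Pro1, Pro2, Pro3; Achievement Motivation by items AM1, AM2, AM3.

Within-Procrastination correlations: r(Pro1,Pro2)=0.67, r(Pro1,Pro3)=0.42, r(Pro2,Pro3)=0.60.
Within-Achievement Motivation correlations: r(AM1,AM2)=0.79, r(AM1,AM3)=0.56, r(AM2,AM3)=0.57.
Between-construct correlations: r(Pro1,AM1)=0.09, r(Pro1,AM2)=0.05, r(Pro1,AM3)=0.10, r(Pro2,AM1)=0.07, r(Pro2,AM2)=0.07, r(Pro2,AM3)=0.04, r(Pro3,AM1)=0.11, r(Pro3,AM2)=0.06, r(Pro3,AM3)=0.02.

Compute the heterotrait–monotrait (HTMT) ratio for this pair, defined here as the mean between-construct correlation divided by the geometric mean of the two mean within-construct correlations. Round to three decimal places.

Between-construct mean = 0.61/9 = 0.0678.
Mean within-Pro = 1.69/3 = 0.5633; mean within-AM = 1.92/3 = 0.6400.
Geometric mean = √(0.5633 × 0.6400) = 0.6004.
HTMT = 0.0678 / 0.6004 = 0.113.

0.113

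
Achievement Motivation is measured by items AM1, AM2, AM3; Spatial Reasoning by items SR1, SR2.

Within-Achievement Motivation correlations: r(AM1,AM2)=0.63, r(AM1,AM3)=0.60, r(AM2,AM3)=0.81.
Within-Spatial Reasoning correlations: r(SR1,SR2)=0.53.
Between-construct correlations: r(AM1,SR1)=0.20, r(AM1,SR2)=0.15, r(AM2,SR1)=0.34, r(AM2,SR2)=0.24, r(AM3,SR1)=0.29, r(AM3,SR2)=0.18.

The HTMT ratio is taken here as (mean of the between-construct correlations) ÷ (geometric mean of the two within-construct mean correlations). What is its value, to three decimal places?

0.389

Mean heterotrait r = 1.40/6 = 0.2333.
Mean within-AM = 2.04/3 = 0.6800; mean within-SR = 0.53/1 = 0.5300.
Geometric mean = √(0.6800 × 0.5300) = 0.6003.
HTMT = 0.2333 / 0.6003 = 0.389.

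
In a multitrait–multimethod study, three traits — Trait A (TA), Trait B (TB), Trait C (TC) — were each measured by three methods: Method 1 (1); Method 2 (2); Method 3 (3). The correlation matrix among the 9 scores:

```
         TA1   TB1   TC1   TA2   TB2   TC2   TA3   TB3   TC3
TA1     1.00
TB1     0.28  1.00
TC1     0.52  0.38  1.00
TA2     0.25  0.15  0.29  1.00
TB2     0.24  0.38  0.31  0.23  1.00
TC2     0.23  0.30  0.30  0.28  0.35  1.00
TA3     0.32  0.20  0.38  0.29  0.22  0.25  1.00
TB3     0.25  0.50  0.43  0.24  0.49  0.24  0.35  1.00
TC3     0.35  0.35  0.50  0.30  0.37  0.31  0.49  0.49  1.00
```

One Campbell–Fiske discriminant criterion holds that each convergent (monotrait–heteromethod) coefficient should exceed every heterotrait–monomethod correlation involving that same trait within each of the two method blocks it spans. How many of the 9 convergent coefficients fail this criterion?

Each convergent coefficient versus the relevant comparison correlations:
TA (methods 1·2): 0.25 vs {0.28, 0.23, 0.52, 0.28} → fail.
TA (methods 1·3): 0.32 vs {0.28, 0.35, 0.52, 0.49} → fail.
TA (methods 2·3): 0.29 vs {0.23, 0.35, 0.28, 0.49} → fail.
TB (methods 1·2): 0.38 vs {0.28, 0.23, 0.38, 0.35} → fail.
TB (methods 1·3): 0.50 vs {0.28, 0.35, 0.38, 0.49} → pass.
TB (methods 2·3): 0.49 vs {0.23, 0.35, 0.35, 0.49} → fail.
TC (methods 1·2): 0.30 vs {0.52, 0.28, 0.38, 0.35} → fail.
TC (methods 1·3): 0.50 vs {0.52, 0.49, 0.38, 0.49} → fail.
TC (methods 2·3): 0.31 vs {0.28, 0.49, 0.35, 0.49} → fail.
8 of 9 fail.

8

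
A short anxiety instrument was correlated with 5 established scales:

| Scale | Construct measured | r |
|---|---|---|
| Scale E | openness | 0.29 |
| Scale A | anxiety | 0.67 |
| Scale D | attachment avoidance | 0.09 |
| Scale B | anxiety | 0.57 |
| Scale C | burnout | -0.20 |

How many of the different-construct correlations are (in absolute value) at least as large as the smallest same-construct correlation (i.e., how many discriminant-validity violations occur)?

0

Convergent (same construct = anxiety): Scale A, Scale B.
Smallest convergent = 0.57. Discriminant |r|: 0.29, 0.09, 0.20; count ≥ 0.57 → 0.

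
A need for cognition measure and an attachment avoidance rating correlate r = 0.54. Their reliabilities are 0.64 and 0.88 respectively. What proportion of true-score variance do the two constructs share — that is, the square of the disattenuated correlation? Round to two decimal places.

Disattenuated r = 0.54 / √(0.64 × 0.88) = 0.54 / 0.7505 = 0.7195.
Shared true-score variance = 0.7195² = 0.5177 ≈ 0.52.

0.52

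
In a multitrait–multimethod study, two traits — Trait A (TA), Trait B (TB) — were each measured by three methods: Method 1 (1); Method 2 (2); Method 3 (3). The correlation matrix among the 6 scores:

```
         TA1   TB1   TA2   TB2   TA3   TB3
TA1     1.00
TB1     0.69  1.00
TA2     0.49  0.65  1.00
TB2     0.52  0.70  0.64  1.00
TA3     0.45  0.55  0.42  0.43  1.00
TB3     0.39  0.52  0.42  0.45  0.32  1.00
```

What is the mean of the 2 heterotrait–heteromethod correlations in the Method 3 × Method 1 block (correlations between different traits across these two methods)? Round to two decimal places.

HTHM values (method 3 × method 1): 0.55, 0.39; mean = 0.94/2 = 0.47.

0.47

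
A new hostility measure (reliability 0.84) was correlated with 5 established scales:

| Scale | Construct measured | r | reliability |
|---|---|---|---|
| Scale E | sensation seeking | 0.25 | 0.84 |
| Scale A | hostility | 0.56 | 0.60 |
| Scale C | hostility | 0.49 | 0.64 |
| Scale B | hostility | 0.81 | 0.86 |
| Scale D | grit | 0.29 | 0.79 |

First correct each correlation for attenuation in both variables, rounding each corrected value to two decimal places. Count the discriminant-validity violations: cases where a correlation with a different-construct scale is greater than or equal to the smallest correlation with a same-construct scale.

Disattenuated r (r / √(r_scale · r_new)):
  Scale E (disc): 0.25 / √(0.84·0.84) = 0.30
  Scale A (conv): 0.56 / √(0.60·0.84) = 0.79
  Scale C (conv): 0.49 / √(0.64·0.84) = 0.67
  Scale B (conv): 0.81 / √(0.86·0.84) = 0.95
  Scale D (disc): 0.29 / √(0.79·0.84) = 0.36
Smallest convergent = 0.67. Discriminant values: 0.30, 0.36; count ≥ 0.67 → 0.

0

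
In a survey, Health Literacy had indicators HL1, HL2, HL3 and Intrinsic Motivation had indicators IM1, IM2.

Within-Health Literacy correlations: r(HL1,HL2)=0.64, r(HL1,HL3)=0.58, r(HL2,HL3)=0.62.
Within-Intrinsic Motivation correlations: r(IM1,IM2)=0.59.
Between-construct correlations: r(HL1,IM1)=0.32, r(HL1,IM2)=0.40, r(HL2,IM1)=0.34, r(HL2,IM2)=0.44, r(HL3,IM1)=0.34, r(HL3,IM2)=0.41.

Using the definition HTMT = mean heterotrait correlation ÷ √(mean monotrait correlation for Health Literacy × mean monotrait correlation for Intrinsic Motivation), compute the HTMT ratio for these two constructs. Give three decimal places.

Mean between = 2.25/6 = 0.3750.
Mean within-HL = 1.84/3 = 0.6133; mean within-IM = 0.59/1 = 0.5900.
Geometric mean = √(0.6133 × 0.5900) = 0.6015.
HTMT = 0.3750 / 0.6015 = 0.623.

0.623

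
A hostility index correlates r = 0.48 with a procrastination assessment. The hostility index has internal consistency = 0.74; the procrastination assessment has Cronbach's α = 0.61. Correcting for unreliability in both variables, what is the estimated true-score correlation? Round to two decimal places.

r_true = r_obs / √(r_xx · r_yy) = 0.48 / √(0.74 × 0.61) = 0.48 / √0.4514 = 0.48 / 0.6719 ≈ 0.71.

0.71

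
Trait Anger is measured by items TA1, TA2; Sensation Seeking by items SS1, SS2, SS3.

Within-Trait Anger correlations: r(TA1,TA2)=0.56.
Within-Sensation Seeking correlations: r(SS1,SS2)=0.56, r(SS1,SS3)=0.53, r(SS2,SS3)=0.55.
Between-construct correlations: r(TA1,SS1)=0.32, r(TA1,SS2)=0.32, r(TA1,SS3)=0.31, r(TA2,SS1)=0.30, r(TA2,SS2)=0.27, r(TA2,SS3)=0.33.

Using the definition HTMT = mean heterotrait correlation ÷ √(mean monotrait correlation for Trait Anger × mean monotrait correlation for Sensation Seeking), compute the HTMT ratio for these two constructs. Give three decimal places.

Mean heterotrait r = 1.85/6 = 0.3083.
Mean within-TA = 0.56/1 = 0.5600; mean within-SS = 1.64/3 = 0.5467.
Geometric mean = √(0.5600 × 0.5467) = 0.5533.
HTMT = 0.3083 / 0.5533 = 0.557.

0.557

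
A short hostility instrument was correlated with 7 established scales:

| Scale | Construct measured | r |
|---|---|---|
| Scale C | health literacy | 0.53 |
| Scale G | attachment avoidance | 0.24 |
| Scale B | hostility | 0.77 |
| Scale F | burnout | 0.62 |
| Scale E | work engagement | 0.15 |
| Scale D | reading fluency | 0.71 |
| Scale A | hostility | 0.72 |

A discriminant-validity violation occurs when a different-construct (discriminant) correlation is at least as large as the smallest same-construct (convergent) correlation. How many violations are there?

0

Convergent (same construct = hostility): Scale B, Scale A.
Smallest convergent = 0.72. Discriminant values: 0.53, 0.24, 0.62, 0.15, 0.71; count ≥ 0.72 → 0.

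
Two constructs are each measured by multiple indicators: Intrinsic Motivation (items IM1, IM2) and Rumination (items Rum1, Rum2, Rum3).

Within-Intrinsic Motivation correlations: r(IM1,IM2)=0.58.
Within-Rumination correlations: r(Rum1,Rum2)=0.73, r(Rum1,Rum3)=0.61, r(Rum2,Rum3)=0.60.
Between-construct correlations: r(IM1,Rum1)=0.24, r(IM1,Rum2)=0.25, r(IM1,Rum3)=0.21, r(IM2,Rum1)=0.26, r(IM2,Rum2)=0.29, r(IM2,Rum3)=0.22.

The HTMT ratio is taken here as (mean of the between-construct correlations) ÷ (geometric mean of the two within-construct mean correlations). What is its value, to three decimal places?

Mean heterotrait r = 1.47/6 = 0.2450.
Mean within-IM = 0.58/1 = 0.5800; mean within-Rum = 1.94/3 = 0.6467.
Geometric mean = √(0.5800 × 0.6467) = 0.6124.
HTMT = 0.2450 / 0.6124 = 0.400.

0.400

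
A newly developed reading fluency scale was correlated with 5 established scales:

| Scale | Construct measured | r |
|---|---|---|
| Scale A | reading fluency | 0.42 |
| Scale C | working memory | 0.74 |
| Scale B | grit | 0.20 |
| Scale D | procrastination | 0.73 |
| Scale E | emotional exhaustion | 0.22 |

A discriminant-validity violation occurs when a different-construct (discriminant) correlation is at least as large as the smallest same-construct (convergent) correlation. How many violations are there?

Convergent (same construct = reading fluency): Scale A.
Smallest convergent = 0.42. Discriminant values: 0.74, 0.20, 0.73, 0.22; count ≥ 0.42 → 2.

2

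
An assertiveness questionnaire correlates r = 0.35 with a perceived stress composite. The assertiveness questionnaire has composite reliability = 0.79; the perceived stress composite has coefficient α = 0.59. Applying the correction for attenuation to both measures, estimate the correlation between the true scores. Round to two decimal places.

0.51

r_true = r_obs / √(r_xx · r_yy) = 0.35 / √(0.79 × 0.59) = 0.35 / √0.4661 = 0.35 / 0.6827 ≈ 0.51.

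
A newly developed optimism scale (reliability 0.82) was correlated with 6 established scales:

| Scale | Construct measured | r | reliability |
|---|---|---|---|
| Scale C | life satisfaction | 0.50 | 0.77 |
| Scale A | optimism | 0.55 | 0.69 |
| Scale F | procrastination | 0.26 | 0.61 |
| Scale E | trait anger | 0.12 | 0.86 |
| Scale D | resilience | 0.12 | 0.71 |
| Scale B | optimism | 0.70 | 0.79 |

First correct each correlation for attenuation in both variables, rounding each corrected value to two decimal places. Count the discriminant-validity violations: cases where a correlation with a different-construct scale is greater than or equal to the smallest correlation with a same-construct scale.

0

Disattenuated r (r / √(r_scale · r_new)):
  Scale C (disc): 0.50 / √(0.77·0.82) = 0.63
  Scale A (conv): 0.55 / √(0.69·0.82) = 0.73
  Scale F (disc): 0.26 / √(0.61·0.82) = 0.37
  Scale E (disc): 0.12 / √(0.86·0.82) = 0.14
  Scale D (disc): 0.12 / √(0.71·0.82) = 0.16
  Scale B (conv): 0.70 / √(0.79·0.82) = 0.87
Smallest convergent = 0.73. Discriminant values: 0.63, 0.37, 0.14, 0.16; count ≥ 0.73 → 0.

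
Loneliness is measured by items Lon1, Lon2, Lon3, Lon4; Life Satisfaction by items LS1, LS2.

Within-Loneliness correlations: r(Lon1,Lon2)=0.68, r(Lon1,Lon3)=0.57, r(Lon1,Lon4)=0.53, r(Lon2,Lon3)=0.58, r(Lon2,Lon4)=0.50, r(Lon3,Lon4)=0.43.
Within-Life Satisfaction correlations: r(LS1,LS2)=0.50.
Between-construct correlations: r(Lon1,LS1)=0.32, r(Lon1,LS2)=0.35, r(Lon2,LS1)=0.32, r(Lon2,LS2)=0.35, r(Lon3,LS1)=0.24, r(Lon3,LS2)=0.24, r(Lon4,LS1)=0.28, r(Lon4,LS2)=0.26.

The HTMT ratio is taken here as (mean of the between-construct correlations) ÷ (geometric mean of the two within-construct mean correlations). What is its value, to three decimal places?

Mean between = 2.36/8 = 0.2950.
Mean within-Lon = 3.29/6 = 0.5483; mean within-LS = 0.50/1 = 0.5000.
Geometric mean = √(0.5483 × 0.5000) = 0.5236.
HTMT = 0.2950 / 0.5236 = 0.563.

0.563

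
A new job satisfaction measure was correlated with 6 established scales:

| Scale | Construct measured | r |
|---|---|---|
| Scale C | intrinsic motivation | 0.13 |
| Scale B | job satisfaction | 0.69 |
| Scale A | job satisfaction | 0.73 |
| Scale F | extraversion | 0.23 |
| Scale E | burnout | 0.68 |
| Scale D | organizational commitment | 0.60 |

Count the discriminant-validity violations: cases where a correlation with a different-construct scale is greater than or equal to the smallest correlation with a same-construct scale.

0

Convergent (same construct = job satisfaction): Scale B, Scale A.
Smallest convergent = 0.69. Discriminant values: 0.13, 0.23, 0.68, 0.60; count ≥ 0.69 → 0.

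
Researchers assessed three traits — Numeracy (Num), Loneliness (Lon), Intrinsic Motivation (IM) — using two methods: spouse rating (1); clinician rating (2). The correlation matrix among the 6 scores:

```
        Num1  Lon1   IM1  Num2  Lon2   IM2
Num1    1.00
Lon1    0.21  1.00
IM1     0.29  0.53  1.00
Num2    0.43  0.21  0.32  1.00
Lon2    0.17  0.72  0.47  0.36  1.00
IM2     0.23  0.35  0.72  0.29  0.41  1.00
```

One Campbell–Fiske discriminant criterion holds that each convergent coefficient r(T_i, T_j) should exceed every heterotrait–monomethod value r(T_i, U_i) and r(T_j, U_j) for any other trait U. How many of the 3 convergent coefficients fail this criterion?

0

Checking each validity diagonal entry against its comparison values:
Num (methods 1·2): 0.43 vs {0.21, 0.36, 0.29, 0.29} → pass.
Lon (methods 1·2): 0.72 vs {0.21, 0.36, 0.53, 0.41} → pass.
IM (methods 1·2): 0.72 vs {0.29, 0.29, 0.53, 0.41} → pass.
0 of 3 fail.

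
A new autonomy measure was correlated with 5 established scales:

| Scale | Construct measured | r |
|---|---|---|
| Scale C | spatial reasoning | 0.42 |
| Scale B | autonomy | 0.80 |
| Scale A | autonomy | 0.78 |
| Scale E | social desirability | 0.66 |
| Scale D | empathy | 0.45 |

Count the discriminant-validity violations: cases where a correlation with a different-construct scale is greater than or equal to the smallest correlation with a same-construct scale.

0

Convergent (same construct = autonomy): Scale B, Scale A.
Smallest convergent = 0.78. Discriminant values: 0.42, 0.66, 0.45; count ≥ 0.78 → 0.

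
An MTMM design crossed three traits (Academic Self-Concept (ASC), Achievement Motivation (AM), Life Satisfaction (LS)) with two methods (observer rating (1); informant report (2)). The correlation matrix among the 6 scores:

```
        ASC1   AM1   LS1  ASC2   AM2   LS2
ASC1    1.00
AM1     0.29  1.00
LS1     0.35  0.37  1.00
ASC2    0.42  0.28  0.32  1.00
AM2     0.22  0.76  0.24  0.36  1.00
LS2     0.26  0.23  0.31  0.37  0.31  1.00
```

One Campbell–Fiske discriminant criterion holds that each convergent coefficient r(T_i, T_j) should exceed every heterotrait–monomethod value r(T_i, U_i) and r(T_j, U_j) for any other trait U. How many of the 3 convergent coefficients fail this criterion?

Checking each validity diagonal entry against its comparison values:
ASC (methods 1·2): 0.42 vs {0.29, 0.36, 0.35, 0.37} → pass.
AM (methods 1·2): 0.76 vs {0.29, 0.36, 0.37, 0.31} → pass.
LS (methods 1·2): 0.31 vs {0.35, 0.37, 0.37, 0.31} → fail.
1 of 3 fail.

1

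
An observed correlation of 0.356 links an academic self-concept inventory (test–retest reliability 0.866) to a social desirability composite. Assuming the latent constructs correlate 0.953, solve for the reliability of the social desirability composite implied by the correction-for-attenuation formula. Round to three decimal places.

r_true = r_obs / √(r_xx · r_yy) ⇒ 0.953 = 0.356 / √(0.866 · r_yy).
√(0.866 · r_yy) = 0.356 / 0.953 = 0.3736; 0.866 · r_yy = 0.1396; r_yy = 0.1396 / 0.866 ≈ 0.161.

0.161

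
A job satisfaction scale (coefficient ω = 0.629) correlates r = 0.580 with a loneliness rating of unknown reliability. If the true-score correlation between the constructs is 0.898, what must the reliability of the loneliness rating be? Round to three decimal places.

0.663

r_true = r_obs / √(r_xx · r_yy) ⇒ 0.898 = 0.580 / √(0.629 · r_yy).
√(0.629 · r_yy) = 0.580 / 0.898 = 0.6459; 0.629 · r_yy = 0.4172; r_yy = 0.4172 / 0.629 ≈ 0.663.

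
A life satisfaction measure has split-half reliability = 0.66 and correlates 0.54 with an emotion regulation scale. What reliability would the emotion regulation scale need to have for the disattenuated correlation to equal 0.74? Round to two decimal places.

r_true = r_obs / √(r_xx · r_yy) ⇒ 0.74 = 0.54 / √(0.66 · r_yy).
√(0.66 · r_yy) = 0.54 / 0.74 = 0.7297; 0.66 · r_yy = 0.5325; r_yy = 0.5325 / 0.66 ≈ 0.81.

0.81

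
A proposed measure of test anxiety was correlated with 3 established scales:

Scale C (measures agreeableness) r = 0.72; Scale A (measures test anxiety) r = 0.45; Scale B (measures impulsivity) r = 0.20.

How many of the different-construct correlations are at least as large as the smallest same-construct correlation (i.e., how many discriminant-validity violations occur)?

Convergent (same construct = test anxiety): Scale A.
Smallest convergent = 0.45. Discriminant values: 0.72, 0.20; count ≥ 0.45 → 1.

1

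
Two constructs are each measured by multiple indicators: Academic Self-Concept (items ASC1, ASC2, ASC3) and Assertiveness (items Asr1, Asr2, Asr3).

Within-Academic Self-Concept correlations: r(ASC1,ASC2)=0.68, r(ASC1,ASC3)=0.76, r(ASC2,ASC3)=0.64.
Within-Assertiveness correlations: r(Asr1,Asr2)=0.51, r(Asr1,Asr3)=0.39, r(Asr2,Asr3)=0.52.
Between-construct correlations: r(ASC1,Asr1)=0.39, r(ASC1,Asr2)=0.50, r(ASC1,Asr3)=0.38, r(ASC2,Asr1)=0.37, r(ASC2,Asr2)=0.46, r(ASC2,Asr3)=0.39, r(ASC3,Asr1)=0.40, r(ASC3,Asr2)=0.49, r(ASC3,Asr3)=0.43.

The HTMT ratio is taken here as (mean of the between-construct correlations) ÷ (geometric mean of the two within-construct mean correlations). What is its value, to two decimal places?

0.74

Mean heterotrait r = 3.81/9 = 0.4233.
Mean within-ASC = 2.08/3 = 0.6933; mean within-Asr = 1.42/3 = 0.4733.
Geometric mean = √(0.6933 × 0.4733) = 0.5728.
HTMT = 0.4233 / 0.5728 = 0.74.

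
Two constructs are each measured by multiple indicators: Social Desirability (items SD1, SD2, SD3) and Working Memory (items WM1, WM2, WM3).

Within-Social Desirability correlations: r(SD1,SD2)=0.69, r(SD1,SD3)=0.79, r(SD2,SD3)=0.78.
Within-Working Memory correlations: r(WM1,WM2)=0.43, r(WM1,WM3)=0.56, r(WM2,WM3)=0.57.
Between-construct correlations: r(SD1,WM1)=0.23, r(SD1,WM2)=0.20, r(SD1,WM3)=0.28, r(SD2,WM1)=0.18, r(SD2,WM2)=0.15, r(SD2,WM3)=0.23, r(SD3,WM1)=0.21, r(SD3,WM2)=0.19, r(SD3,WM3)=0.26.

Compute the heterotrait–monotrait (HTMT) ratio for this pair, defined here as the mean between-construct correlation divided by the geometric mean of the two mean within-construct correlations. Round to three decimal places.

Mean heterotrait r = 1.93/9 = 0.2144.
Mean within-SD = 2.26/3 = 0.7533; mean within-WM = 1.56/3 = 0.5200.
Geometric mean = √(0.7533 × 0.5200) = 0.6259.
HTMT = 0.2144 / 0.6259 = 0.343.

0.343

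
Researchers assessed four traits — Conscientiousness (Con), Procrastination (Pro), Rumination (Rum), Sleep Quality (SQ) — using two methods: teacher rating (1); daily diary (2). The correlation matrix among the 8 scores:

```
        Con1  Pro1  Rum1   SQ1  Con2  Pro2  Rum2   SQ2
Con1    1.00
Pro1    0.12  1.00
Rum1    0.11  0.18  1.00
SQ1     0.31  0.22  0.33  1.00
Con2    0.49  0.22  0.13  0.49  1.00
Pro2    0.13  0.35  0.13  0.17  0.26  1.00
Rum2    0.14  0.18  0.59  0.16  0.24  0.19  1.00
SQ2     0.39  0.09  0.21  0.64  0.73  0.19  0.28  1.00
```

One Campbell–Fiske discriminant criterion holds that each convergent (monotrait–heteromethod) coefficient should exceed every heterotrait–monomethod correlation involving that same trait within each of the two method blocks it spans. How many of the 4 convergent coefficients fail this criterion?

Convergent coefficients and their comparison sets:
Con (methods 1·2): 0.49 vs {0.12, 0.26, 0.11, 0.24, 0.31, 0.73} → fail.
Pro (methods 1·2): 0.35 vs {0.12, 0.26, 0.18, 0.19, 0.22, 0.19} → pass.
Rum (methods 1·2): 0.59 vs {0.11, 0.24, 0.18, 0.19, 0.33, 0.28} → pass.
SQ (methods 1·2): 0.64 vs {0.31, 0.73, 0.22, 0.19, 0.33, 0.28} → fail.
2 of 4 fail.

2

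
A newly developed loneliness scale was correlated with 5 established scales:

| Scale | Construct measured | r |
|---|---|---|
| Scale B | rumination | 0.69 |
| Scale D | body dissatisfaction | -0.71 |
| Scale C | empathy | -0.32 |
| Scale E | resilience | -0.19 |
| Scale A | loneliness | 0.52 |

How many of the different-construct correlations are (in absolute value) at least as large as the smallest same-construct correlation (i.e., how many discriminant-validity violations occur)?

Convergent (same construct = loneliness): Scale A.
Smallest convergent = 0.52. Discriminant |r|: 0.69, 0.71, 0.32, 0.19; count ≥ 0.52 → 2.

2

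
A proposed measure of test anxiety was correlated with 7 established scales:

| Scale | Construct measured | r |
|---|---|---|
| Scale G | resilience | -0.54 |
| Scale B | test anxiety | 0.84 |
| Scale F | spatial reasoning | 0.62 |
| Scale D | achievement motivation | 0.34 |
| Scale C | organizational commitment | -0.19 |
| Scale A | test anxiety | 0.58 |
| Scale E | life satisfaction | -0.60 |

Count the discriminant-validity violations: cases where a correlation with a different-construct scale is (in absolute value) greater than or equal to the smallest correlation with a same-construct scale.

Convergent (same construct = test anxiety): Scale B, Scale A.
Smallest convergent = 0.58. Discriminant |r|: 0.54, 0.62, 0.34, 0.19, 0.60; count ≥ 0.58 → 2.

2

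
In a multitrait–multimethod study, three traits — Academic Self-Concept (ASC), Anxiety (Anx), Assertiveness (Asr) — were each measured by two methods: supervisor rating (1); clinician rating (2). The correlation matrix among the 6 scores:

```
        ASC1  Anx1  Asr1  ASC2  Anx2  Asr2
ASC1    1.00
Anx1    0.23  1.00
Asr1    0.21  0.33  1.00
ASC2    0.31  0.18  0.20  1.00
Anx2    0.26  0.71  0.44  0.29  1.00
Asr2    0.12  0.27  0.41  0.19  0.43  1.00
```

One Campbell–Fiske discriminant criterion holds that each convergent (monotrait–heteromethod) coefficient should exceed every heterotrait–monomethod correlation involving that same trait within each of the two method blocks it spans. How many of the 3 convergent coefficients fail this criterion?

1

Each convergent coefficient versus the relevant comparison correlations:
ASC (methods 1·2): 0.31 vs {0.23, 0.29, 0.21, 0.19} → pass.
Anx (methods 1·2): 0.71 vs {0.23, 0.29, 0.33, 0.43} → pass.
Asr (methods 1·2): 0.41 vs {0.21, 0.19, 0.33, 0.43} → fail.
1 of 3 fail.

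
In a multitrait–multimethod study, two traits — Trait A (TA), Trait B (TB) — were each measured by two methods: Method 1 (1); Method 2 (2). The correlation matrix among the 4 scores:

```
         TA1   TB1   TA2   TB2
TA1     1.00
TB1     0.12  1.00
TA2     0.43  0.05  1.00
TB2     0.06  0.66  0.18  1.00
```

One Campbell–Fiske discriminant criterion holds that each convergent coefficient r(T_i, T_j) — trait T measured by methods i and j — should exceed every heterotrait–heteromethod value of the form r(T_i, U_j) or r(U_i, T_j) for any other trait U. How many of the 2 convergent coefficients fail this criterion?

0

Each convergent coefficient versus the relevant comparison correlations:
TA (methods 1·2): 0.43 vs {0.06, 0.05} → pass.
TB (methods 1·2): 0.66 vs {0.05, 0.06} → pass.
0 of 2 fail.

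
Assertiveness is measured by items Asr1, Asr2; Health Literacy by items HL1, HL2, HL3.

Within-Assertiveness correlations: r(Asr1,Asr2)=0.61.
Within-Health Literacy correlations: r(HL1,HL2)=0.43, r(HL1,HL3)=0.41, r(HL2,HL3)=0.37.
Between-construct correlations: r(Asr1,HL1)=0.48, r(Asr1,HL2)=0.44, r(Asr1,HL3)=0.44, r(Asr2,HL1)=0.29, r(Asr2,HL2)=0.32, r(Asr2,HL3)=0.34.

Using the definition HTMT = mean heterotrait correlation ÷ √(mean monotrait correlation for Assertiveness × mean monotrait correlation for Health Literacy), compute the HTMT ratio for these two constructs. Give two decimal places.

Between-construct mean = 2.31/6 = 0.3850.
Mean within-Asr = 0.61/1 = 0.6100; mean within-HL = 1.21/3 = 0.4033.
Geometric mean = √(0.6100 × 0.4033) = 0.4960.
HTMT = 0.3850 / 0.4960 = 0.78.

0.78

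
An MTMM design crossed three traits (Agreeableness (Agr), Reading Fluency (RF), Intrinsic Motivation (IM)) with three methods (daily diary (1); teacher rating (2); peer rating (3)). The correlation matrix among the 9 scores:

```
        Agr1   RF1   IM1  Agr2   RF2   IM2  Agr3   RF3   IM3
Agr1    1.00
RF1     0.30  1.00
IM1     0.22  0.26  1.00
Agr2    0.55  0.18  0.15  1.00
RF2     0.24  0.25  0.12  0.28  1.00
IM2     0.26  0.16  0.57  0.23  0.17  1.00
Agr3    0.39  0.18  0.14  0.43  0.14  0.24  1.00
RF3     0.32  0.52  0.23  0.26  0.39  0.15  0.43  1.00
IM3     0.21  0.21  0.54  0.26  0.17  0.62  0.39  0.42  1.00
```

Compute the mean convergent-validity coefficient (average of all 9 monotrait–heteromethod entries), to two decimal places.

0.47

Convergent values: 0.55, 0.39, 0.43, 0.25, 0.52, 0.39, 0.57, 0.54, 0.62; mean = 4.26/9 = 0.47.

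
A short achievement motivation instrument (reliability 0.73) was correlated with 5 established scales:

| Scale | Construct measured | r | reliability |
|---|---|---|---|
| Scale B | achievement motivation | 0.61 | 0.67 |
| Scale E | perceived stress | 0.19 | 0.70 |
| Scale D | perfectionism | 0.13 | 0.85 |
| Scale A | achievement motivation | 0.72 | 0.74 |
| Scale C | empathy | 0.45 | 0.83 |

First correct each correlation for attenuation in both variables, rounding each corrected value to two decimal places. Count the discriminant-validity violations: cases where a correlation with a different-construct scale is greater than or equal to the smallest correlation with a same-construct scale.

0

Disattenuated r (r / √(r_scale · r_new)):
  Scale B (conv): 0.61 / √(0.67·0.73) = 0.87
  Scale E (disc): 0.19 / √(0.70·0.73) = 0.27
  Scale D (disc): 0.13 / √(0.85·0.73) = 0.17
  Scale A (conv): 0.72 / √(0.74·0.73) = 0.98
  Scale C (disc): 0.45 / √(0.83·0.73) = 0.58
Smallest convergent = 0.87. Discriminant values: 0.27, 0.17, 0.58; count ≥ 0.87 → 0.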